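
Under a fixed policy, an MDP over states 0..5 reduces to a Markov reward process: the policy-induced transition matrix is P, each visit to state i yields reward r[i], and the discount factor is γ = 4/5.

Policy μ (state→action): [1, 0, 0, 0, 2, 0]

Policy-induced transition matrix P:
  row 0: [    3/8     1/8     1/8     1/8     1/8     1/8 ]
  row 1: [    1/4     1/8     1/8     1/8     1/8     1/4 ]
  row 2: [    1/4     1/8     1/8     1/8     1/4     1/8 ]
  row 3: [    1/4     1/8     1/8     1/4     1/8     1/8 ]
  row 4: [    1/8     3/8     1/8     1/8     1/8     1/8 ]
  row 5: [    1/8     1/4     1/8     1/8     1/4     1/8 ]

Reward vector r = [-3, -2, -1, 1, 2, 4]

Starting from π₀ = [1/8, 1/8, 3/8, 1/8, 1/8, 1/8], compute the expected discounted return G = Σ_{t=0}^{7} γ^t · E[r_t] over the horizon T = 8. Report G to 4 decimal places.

t=0: π = [0.1250, 0.1250, 0.3750, 0.1250, 0.1250, 0.1250], E[r] = -0.1250, γ^t·E[r] = -0.125000, running G = -0.125000
t=1: π = [0.2344, 0.1719, 0.1250, 0.1406, 0.1875, 0.1406], E[r] = -0.0938, γ^t·E[r] = -0.075000, running G = -0.200000
t=2: π = [0.2383, 0.1895, 0.1250, 0.1426, 0.1582, 0.1465], E[r] = -0.1738, γ^t·E[r] = -0.111250, running G = -0.311250
t=3: π = [0.2417, 0.1829, 0.1250, 0.1428, 0.1589, 0.1487], E[r] = -0.1604, γ^t·E[r] = -0.082125, running G = -0.393375
t=4: π = [0.2418, 0.1833, 0.1250, 0.1429, 0.1592, 0.1479], E[r] = -0.1642, γ^t·E[r] = -0.067263, running G = -0.460638
t=5: π = [0.2418, 0.1833, 0.1250, 0.1429, 0.1591, 0.1479], E[r] = -0.1643, γ^t·E[r] = -0.053854, running G = -0.514491
t=6: π = [0.2419, 0.1833, 0.1250, 0.1429, 0.1591, 0.1479], E[r] = -0.1644, γ^t·E[r] = -0.043086, running G = -0.557577
t=7: π = [0.2419, 0.1833, 0.1250, 0.1429, 0.1591, 0.1479], E[r] = -0.1644, γ^t·E[r] = -0.034472, running G = -0.592049

G = -0.5920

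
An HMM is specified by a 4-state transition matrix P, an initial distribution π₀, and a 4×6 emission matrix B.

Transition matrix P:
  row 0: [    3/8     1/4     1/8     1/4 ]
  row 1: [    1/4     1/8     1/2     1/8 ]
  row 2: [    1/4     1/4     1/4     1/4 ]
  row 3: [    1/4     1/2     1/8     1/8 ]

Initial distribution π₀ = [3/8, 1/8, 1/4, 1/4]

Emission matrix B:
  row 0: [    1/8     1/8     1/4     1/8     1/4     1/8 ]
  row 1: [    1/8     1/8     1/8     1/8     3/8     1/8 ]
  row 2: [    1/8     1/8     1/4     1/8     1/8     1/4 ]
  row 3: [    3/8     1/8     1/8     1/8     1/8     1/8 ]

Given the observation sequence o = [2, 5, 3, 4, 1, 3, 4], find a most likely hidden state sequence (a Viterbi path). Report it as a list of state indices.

t=0: δ = [9.375e-02, 1.562e-02, 6.250e-02, 3.125e-02]  (obs o_0=2)
t=1: δ = [4.395e-03, 2.930e-03, 3.906e-03, 2.930e-03]  ψ = [0, 0, 2, 0]  (obs o_1=5)
t=2: δ = [2.060e-04, 1.831e-04, 1.831e-04, 1.373e-04]  ψ = [0, 3, 1, 0]  (obs o_2=3)
t=3: δ = [1.931e-05, 2.575e-05, 1.144e-05, 6.437e-06]  ψ = [0, 3, 1, 0]  (obs o_3=4)
t=4: δ = [9.052e-07, 6.035e-07, 1.609e-06, 6.035e-07]  ψ = [0, 0, 1, 0]  (obs o_4=1)
t=5: δ = [5.029e-08, 5.029e-08, 5.029e-08, 5.029e-08]  ψ = [2, 2, 2, 2]  (obs o_5=3)
t=6: δ = [4.715e-09, 9.430e-09, 3.143e-09, 1.572e-09]  ψ = [0, 3, 1, 0]  (obs o_6=4)
backtrack: best end state = 1; path = [0, 0, 3, 1, 2, 3, 1]

path = [0, 0, 3, 1, 2, 3, 1]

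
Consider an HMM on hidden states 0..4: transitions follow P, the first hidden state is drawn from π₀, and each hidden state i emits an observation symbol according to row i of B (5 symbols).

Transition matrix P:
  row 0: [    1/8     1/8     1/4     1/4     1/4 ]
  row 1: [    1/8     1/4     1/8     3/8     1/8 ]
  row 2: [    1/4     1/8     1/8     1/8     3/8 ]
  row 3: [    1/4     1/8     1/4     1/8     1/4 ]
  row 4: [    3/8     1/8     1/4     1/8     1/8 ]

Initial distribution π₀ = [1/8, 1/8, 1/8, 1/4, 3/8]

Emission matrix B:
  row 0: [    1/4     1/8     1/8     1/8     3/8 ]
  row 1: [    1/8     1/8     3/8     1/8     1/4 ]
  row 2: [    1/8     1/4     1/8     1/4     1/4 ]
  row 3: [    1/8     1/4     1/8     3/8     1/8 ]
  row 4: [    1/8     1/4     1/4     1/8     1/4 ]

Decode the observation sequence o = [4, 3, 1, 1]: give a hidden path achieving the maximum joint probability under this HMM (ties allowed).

path = [4, 2, 4, 2]

t=0: δ = [4.688e-02, 3.125e-02, 3.125e-02, 3.125e-02, 9.375e-02]  (obs o_0=4)
t=1: δ = [4.395e-03, 1.465e-03, 5.859e-03, 4.395e-03, 1.465e-03]  ψ = [4, 4, 4, 0, 0]  (obs o_1=3)
t=2: δ = [1.831e-04, 9.155e-05, 2.747e-04, 2.747e-04, 5.493e-04]  ψ = [2, 2, 0, 0, 2]  (obs o_2=1)
t=3: δ = [2.575e-05, 8.583e-06, 3.433e-05, 1.717e-05, 2.575e-05]  ψ = [4, 4, 4, 4, 2]  (obs o_3=1)
backtrack: best end state = 2; path = [4, 2, 4, 2]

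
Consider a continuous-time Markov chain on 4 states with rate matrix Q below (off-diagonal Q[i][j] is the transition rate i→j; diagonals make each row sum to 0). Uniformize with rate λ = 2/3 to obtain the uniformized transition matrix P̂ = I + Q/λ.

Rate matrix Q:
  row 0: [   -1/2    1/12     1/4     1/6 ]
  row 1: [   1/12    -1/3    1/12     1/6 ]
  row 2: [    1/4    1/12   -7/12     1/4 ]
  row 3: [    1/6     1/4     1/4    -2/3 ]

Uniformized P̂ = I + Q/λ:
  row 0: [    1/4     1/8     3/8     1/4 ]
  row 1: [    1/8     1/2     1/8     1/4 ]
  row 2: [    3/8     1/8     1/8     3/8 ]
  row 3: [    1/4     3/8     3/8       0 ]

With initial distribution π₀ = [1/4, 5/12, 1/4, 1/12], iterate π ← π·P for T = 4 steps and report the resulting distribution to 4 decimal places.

π = [0.2432, 0.2914, 0.2428, 0.2226]

t=0: π = [0.2500, 0.4167, 0.2500, 0.0833]
t=1: π = [0.2292, 0.3021, 0.2083, 0.2604]
t=2: π = [0.2383, 0.3034, 0.2474, 0.2109]
t=3: π = [0.2430, 0.2915, 0.2373, 0.2282]
t=4: π = [0.2432, 0.2914, 0.2428, 0.2226]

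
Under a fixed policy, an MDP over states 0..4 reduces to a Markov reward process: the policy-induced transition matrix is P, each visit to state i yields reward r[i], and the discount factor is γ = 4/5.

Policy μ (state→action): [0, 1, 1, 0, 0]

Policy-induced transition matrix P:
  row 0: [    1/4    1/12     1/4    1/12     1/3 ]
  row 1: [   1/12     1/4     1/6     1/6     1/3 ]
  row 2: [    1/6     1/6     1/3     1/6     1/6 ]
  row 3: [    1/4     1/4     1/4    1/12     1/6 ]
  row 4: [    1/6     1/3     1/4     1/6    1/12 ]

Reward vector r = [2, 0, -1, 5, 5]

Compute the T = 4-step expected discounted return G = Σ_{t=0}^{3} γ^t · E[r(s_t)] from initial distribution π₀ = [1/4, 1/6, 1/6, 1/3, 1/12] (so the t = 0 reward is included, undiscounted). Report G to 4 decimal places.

t=0: π = [0.2500, 0.1667, 0.1667, 0.3333, 0.0833], E[r] = 2.4167, γ^t·E[r] = 2.416667, running G = 2.416667
t=1: π = [0.2014, 0.2014, 0.2500, 0.1181, 0.2292], E[r] = 1.8889, γ^t·E[r] = 1.511111, running G = 3.927778
t=2: π = [0.1765, 0.2147, 0.2541, 0.1400, 0.2147], E[r] = 1.8727, γ^t·E[r] = 1.198519, running G = 5.126296
t=3: π = [0.1752, 0.2173, 0.2533, 0.1403, 0.2140], E[r] = 1.8683, γ^t·E[r] = 0.956593, running G = 6.082889

G = 6.0829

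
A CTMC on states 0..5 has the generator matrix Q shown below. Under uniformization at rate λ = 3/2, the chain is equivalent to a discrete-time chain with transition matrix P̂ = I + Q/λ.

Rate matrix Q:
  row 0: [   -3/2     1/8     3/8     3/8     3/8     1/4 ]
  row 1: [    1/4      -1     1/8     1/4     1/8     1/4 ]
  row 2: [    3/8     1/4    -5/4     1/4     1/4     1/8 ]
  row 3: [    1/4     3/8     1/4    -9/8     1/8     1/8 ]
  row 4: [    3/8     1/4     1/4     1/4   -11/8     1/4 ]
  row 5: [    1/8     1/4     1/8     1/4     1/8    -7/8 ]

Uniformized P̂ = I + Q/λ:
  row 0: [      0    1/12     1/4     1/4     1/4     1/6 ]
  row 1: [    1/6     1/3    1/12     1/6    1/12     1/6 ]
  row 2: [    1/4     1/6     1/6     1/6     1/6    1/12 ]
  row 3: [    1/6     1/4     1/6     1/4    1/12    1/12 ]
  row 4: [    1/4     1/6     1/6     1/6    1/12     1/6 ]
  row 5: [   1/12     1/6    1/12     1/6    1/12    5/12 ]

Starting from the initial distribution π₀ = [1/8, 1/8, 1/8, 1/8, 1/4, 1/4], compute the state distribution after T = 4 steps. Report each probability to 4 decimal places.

t=0: π = [0.1250, 0.1250, 0.1250, 0.1250, 0.2500, 0.2500]
t=1: π = [0.1563, 0.1875, 0.1458, 0.1875, 0.1146, 0.2083]
t=2: π = [0.1450, 0.2005, 0.1467, 0.1953, 0.1215, 0.1910]
t=3: π = [0.1489, 0.2043, 0.1461, 0.1950, 0.1197, 0.1859]
t=4: π = [0.1485, 0.2046, 0.1466, 0.1953, 0.1203, 0.1847]

π = [0.1485, 0.2046, 0.1466, 0.1953, 0.1203, 0.1847]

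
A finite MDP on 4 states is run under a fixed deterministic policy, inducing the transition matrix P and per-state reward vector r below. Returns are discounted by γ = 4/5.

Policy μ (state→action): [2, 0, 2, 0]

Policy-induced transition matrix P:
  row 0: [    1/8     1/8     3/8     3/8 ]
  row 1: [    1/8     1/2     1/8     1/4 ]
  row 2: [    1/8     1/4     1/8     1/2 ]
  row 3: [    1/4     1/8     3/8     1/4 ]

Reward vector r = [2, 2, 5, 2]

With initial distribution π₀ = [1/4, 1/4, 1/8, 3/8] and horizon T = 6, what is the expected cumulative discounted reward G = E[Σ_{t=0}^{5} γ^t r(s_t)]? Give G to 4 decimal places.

t=0: π = [0.2500, 0.2500, 0.1250, 0.3750], E[r] = 2.3750, γ^t·E[r] = 2.375000, running G = 2.375000
t=1: π = [0.1719, 0.2344, 0.2813, 0.3125], E[r] = 2.8438, γ^t·E[r] = 2.275000, running G = 4.650000
t=2: π = [0.1641, 0.2480, 0.2461, 0.3418], E[r] = 2.7383, γ^t·E[r] = 1.752500, running G = 6.402500
t=3: π = [0.1677, 0.2488, 0.2515, 0.3320], E[r] = 2.7544, γ^t·E[r] = 1.410250, running G = 7.812750
t=4: π = [0.1665, 0.2497, 0.2499, 0.3338], E[r] = 2.7498, γ^t·E[r] = 1.126325, running G = 8.939075
t=5: π = [0.1667, 0.2499, 0.2501, 0.3333], E[r] = 2.7503, γ^t·E[r] = 0.901203, running G = 9.840278

G = 9.8403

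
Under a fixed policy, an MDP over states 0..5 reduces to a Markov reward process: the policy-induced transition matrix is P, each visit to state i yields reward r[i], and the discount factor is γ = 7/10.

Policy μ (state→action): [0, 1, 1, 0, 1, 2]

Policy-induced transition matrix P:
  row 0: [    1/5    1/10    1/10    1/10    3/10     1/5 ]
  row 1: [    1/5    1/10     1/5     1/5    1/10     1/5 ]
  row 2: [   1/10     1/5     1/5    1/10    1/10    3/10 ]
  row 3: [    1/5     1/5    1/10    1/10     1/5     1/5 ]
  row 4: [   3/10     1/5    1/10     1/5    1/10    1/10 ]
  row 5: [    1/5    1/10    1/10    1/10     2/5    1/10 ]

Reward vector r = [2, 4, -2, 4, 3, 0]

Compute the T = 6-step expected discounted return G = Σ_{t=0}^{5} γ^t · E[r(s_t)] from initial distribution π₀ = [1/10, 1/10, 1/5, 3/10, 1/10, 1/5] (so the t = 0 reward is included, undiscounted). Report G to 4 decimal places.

t=0: π = [0.1000, 0.1000, 0.2000, 0.3000, 0.1000, 0.2000], E[r] = 1.7000, γ^t·E[r] = 1.700000, running G = 1.700000
t=1: π = [0.1900, 0.1600, 0.1300, 0.1200, 0.2100, 0.1900], E[r] = 1.8700, γ^t·E[r] = 1.309000, running G = 3.009000
t=2: π = [0.2080, 0.1460, 0.1290, 0.1370, 0.2070, 0.1730], E[r] = 1.9110, γ^t·E[r] = 0.936390, running G = 3.945390
t=3: π = [0.2078, 0.1473, 0.1275, 0.1353, 0.2072, 0.1749], E[r] = 1.9126, γ^t·E[r] = 0.656022, running G = 4.601412
t=4: π = [0.2080, 0.1470, 0.1275, 0.1355, 0.2076, 0.1745], E[r] = 1.9135, γ^t·E[r] = 0.459422, running G = 5.060834
t=5: π = [0.2080, 0.1470, 0.1274, 0.1355, 0.2075, 0.1745], E[r] = 1.9136, γ^t·E[r] = 0.321626, running G = 5.382460

G = 5.3825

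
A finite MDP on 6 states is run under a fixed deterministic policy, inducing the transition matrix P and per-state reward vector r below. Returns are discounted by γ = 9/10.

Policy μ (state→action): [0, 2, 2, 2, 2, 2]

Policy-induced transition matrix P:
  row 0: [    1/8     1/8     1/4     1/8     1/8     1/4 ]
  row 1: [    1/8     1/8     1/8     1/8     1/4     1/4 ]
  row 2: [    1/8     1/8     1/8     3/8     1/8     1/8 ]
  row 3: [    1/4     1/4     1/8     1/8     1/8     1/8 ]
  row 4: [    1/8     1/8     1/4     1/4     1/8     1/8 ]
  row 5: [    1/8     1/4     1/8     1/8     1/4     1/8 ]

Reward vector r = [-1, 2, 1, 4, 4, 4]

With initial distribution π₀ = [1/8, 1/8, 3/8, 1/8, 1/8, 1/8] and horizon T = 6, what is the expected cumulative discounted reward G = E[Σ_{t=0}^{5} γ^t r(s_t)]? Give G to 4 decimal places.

t=0: π = [0.1250, 0.1250, 0.3750, 0.1250, 0.1250, 0.1250], E[r] = 2.0000, γ^t·E[r] = 2.000000, running G = 2.000000
t=1: π = [0.1406, 0.1563, 0.1563, 0.2344, 0.1563, 0.1563], E[r] = 2.5156, γ^t·E[r] = 2.264063, running G = 4.264063
t=2: π = [0.1543, 0.1738, 0.1621, 0.1836, 0.1641, 0.1621], E[r] = 2.3945, γ^t·E[r] = 1.939570, running G = 6.203633
t=3: π = [0.1479, 0.1682, 0.1648, 0.1860, 0.1670, 0.1660], E[r] = 2.4294, γ^t·E[r] = 1.771064, running G = 7.974697
t=4: π = [0.1483, 0.1690, 0.1644, 0.1871, 0.1668, 0.1645], E[r] = 2.4276, γ^t·E[r] = 1.592756, running G = 9.567453
t=5: π = [0.1484, 0.1689, 0.1644, 0.1869, 0.1667, 0.1647], E[r] = 2.4270, γ^t·E[r] = 1.433145, running G = 11.000599

G = 11.0006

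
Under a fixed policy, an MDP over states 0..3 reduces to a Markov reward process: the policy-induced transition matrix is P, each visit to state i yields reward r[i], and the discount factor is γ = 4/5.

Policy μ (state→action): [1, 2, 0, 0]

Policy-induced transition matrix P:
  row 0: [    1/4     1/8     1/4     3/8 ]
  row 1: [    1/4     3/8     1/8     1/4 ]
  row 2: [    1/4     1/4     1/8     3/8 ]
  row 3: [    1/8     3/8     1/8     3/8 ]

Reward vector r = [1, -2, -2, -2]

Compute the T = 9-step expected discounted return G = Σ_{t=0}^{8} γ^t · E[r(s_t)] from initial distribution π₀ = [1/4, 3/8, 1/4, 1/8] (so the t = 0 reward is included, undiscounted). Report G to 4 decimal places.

t=0: π = [0.2500, 0.3750, 0.2500, 0.1250], E[r] = -1.2500, γ^t·E[r] = -1.250000, running G = -1.250000
t=1: π = [0.2344, 0.2813, 0.1563, 0.3281], E[r] = -1.2969, γ^t·E[r] = -1.037500, running G = -2.287500
t=2: π = [0.2090, 0.2969, 0.1543, 0.3398], E[r] = -1.3730, γ^t·E[r] = -0.878750, running G = -3.166250
t=3: π = [0.2075, 0.3035, 0.1511, 0.3379], E[r] = -1.3774, γ^t·E[r] = -0.705250, running G = -3.871500
t=4: π = [0.2078, 0.3042, 0.1509, 0.3371], E[r] = -1.3767, γ^t·E[r] = -0.563900, running G = -4.435400
t=5: π = [0.2079, 0.3042, 0.1510, 0.3370], E[r] = -1.3764, γ^t·E[r] = -0.451019, running G = -4.886419
t=6: π = [0.2079, 0.3042, 0.1510, 0.3370], E[r] = -1.3764, γ^t·E[r] = -0.360806, running G = -5.247224
t=7: π = [0.2079, 0.3042, 0.1510, 0.3370], E[r] = -1.3764, γ^t·E[r] = -0.288645, running G = -5.535869
t=8: π = [0.2079, 0.3042, 0.1510, 0.3370], E[r] = -1.3764, γ^t·E[r] = -0.230916, running G = -5.766785

G = -5.7668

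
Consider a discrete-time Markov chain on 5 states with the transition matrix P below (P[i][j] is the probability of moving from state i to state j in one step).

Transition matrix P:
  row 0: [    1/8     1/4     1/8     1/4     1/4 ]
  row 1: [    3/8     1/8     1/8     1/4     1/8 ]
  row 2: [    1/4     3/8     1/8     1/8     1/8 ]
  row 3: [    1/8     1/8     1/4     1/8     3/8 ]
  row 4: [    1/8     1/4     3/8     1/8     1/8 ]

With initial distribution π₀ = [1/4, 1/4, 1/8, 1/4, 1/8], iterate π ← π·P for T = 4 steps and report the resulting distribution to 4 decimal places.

π = [0.2059, 0.2241, 0.1957, 0.1790, 0.1953]

t=0: π = [0.2500, 0.2500, 0.1250, 0.2500, 0.1250]
t=1: π = [0.2031, 0.2031, 0.1875, 0.1875, 0.2188]
t=2: π = [0.1992, 0.2246, 0.2031, 0.1758, 0.1973]
t=3: π = [0.2065, 0.2253, 0.1963, 0.1780, 0.1938]
t=4: π = [0.2059, 0.2241, 0.1957, 0.1790, 0.1953]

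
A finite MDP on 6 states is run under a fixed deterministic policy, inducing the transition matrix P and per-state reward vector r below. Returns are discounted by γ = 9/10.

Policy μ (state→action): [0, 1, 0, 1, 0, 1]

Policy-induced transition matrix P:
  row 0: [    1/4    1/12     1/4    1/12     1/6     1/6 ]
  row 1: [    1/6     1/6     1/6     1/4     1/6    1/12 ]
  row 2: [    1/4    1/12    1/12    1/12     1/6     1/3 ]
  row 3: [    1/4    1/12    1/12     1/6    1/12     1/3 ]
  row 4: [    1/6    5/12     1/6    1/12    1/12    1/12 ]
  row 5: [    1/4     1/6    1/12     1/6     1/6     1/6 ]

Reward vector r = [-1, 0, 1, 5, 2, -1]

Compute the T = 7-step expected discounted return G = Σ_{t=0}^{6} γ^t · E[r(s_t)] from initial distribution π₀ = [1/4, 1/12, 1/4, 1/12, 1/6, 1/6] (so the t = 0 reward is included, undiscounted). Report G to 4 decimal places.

t=0: π = [0.2500, 0.0833, 0.2500, 0.0833, 0.1667, 0.1667], E[r] = 0.5833, γ^t·E[r] = 0.583333, running G = 0.583333
t=1: π = [0.2292, 0.1597, 0.1458, 0.1181, 0.1458, 0.2014], E[r] = 0.5972, γ^t·E[r] = 0.537500, running G = 1.120833
t=2: π = [0.2245, 0.1620, 0.1470, 0.1366, 0.1447, 0.1852], E[r] = 0.7095, γ^t·E[r] = 0.574688, running G = 1.695521
t=3: π = [0.2244, 0.1605, 0.1463, 0.1372, 0.1432, 0.1884], E[r] = 0.7057, γ^t·E[r] = 0.514477, running G = 2.209997
t=4: π = [0.2247, 0.1601, 0.1461, 0.1372, 0.1433, 0.1886], E[r] = 0.7054, γ^t·E[r] = 0.462818, running G = 2.672815
t=5: π = [0.2247, 0.1602, 0.1461, 0.1372, 0.1433, 0.1886], E[r] = 0.7052, γ^t·E[r] = 0.416429, running G = 3.089245
t=6: π = [0.2247, 0.1602, 0.1461, 0.1372, 0.1433, 0.1886], E[r] = 0.7052, γ^t·E[r] = 0.374791, running G = 3.464035

G = 3.4640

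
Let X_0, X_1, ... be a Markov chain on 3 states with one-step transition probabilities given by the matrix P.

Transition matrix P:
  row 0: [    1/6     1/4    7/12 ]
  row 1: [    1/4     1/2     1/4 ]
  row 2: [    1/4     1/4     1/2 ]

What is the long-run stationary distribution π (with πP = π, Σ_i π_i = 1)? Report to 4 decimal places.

Balance equations π_j = Σ_i π_i·P[i][j]:
  π_0 = 1/6·π_0 + 1/4·π_1 + 1/4·π_2
  π_1 = 1/4·π_0 + 1/2·π_1 + 1/4·π_2
  normalize: π_0 + π_1 + π_2 = 1
Solving the linear system gives exactly π = [3/13, 1/3, 17/39].

π = [0.2308, 0.3333, 0.4359]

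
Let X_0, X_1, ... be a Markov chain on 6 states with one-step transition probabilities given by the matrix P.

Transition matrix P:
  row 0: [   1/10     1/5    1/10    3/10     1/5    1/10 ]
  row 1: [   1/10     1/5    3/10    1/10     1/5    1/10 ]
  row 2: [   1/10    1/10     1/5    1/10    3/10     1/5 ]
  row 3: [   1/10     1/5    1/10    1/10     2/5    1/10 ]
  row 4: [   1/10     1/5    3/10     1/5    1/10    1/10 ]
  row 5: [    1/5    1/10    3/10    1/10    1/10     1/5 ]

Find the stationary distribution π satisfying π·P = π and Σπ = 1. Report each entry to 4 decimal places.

π = [0.1136, 0.1638, 0.2258, 0.1443, 0.2162, 0.1362]

Balance equations π_j = Σ_i π_i·P[i][j]:
  π_0 = 1/10·π_0 + 1/10·π_1 + 1/10·π_2 + 1/10·π_3 + 1/10·π_4 + 1/5·π_5
  π_1 = 1/5·π_0 + 1/5·π_1 + 1/10·π_2 + 1/5·π_3 + 1/5·π_4 + 1/10·π_5
  π_2 = 1/10·π_0 + 3/10·π_1 + 1/5·π_2 + 1/10·π_3 + 3/10·π_4 + 3/10·π_5
  π_3 = 3/10·π_0 + 1/10·π_1 + 1/10·π_2 + 1/10·π_3 + 1/5·π_4 + 1/10·π_5
  π_4 = 1/5·π_0 + 1/5·π_1 + 3/10·π_2 + 2/5·π_3 + 1/10·π_4 + 1/10·π_5
  normalize: π_0 + π_1 + π_2 + π_3 + π_4 + π_5 = 1
Solving the linear system gives exactly π = [3049/26835, 8791/53670, 404/1789, 7747/53670, 1934/8945, 731/5367].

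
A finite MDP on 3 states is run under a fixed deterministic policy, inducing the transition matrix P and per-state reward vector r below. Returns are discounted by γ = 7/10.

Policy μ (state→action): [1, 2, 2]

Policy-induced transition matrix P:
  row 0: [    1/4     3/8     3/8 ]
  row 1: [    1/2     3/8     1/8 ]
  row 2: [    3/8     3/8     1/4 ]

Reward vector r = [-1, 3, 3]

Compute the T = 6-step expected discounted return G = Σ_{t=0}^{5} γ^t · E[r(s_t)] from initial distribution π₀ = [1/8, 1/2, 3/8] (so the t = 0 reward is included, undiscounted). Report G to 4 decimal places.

t=0: π = [0.1250, 0.5000, 0.3750], E[r] = 2.5000, γ^t·E[r] = 2.500000, running G = 2.500000
t=1: π = [0.4219, 0.3750, 0.2031], E[r] = 1.3125, γ^t·E[r] = 0.918750, running G = 3.418750
t=2: π = [0.3691, 0.3750, 0.2559], E[r] = 1.5234, γ^t·E[r] = 0.746484, running G = 4.165234
t=3: π = [0.3757, 0.3750, 0.2493], E[r] = 1.4971, γ^t·E[r] = 0.513495, running G = 4.678729
t=4: π = [0.3749, 0.3750, 0.2501], E[r] = 1.5004, γ^t·E[r] = 0.360238, running G = 5.038967
t=5: π = [0.3750, 0.3750, 0.2500], E[r] = 1.5000, γ^t·E[r] = 0.252097, running G = 5.291065

G = 5.2911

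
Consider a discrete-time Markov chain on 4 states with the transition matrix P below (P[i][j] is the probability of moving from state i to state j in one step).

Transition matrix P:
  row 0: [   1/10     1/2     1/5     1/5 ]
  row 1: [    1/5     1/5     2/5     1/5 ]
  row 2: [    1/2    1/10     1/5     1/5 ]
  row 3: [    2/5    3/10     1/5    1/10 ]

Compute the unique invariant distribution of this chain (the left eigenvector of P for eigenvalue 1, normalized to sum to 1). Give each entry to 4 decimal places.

π = [0.2846, 0.2780, 0.2556, 0.1818]

Balance equations π_j = Σ_i π_i·P[i][j]:
  π_0 = 1/10·π_0 + 1/5·π_1 + 1/2·π_2 + 2/5·π_3
  π_1 = 1/2·π_0 + 1/5·π_1 + 1/10·π_2 + 3/10·π_3
  π_2 = 1/5·π_0 + 2/5·π_1 + 1/5·π_2 + 1/5·π_3
  normalize: π_0 + π_1 + π_2 + π_3 = 1
Solving the linear system gives exactly π = [72/253, 211/759, 194/759, 2/11].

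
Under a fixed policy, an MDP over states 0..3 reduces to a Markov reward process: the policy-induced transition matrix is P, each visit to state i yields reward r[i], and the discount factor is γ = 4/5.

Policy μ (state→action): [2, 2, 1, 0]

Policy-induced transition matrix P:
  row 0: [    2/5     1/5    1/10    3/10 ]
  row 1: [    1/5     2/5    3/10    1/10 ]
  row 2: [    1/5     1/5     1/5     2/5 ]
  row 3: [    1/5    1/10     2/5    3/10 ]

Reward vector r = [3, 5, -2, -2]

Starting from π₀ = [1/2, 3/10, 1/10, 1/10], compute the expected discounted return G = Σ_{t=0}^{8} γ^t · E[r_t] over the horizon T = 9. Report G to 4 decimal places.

G = 5.6037

t=0: π = [0.5000, 0.3000, 0.1000, 0.1000], E[r] = 2.6000, γ^t·E[r] = 2.600000, running G = 2.600000
t=1: π = [0.3000, 0.2500, 0.2000, 0.2500], E[r] = 1.2500, γ^t·E[r] = 1.000000, running G = 3.600000
t=2: π = [0.2600, 0.2250, 0.2450, 0.2700], E[r] = 0.8750, γ^t·E[r] = 0.560000, running G = 4.160000
t=3: π = [0.2520, 0.2180, 0.2505, 0.2795], E[r] = 0.7860, γ^t·E[r] = 0.402432, running G = 4.562432
t=4: π = [0.2504, 0.2157, 0.2525, 0.2815], E[r] = 0.7616, γ^t·E[r] = 0.311931, running G = 4.874363
t=5: π = [0.2501, 0.2150, 0.2528, 0.2821], E[r] = 0.7553, γ^t·E[r] = 0.247495, running G = 5.121858
t=6: π = [0.2500, 0.2148, 0.2529, 0.2823], E[r] = 0.7536, γ^t·E[r] = 0.197545, running G = 5.319403
t=7: π = [0.2500, 0.2147, 0.2529, 0.2823], E[r] = 0.7531, γ^t·E[r] = 0.157940, running G = 5.477343
t=8: π = [0.2500, 0.2147, 0.2529, 0.2823], E[r] = 0.7530, γ^t·E[r] = 0.126331, running G = 5.603674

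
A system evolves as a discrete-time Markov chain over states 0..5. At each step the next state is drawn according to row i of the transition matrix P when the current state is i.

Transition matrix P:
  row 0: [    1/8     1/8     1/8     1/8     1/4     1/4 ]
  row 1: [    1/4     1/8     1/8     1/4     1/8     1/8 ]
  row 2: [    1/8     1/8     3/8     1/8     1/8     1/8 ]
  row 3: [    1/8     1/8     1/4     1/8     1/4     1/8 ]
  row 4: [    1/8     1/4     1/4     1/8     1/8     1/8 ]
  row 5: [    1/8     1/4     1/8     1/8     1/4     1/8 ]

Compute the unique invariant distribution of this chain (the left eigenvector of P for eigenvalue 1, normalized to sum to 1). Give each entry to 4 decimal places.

Balance equations π_j = Σ_i π_i·P[i][j]:
  π_0 = 1/8·π_0 + 1/4·π_1 + 1/8·π_2 + 1/8·π_3 + 1/8·π_4 + 1/8·π_5
  π_1 = 1/8·π_0 + 1/8·π_1 + 1/8·π_2 + 1/8·π_3 + 1/4·π_4 + 1/4·π_5
  π_2 = 1/8·π_0 + 1/8·π_1 + 3/8·π_2 + 1/4·π_3 + 1/4·π_4 + 1/8·π_5
  π_3 = 1/8·π_0 + 1/4·π_1 + 1/8·π_2 + 1/8·π_3 + 1/8·π_4 + 1/8·π_5
  π_4 = 1/4·π_0 + 1/8·π_1 + 1/8·π_2 + 1/4·π_3 + 1/8·π_4 + 1/4·π_5
  normalize: π_0 + π_1 + π_2 + π_3 + π_4 + π_5 = 1
Solving the linear system gives exactly π = [593/4071, 673/4071, 899/4071, 593/4071, 730/4071, 583/4071].

π = [0.1457, 0.1653, 0.2208, 0.1457, 0.1793, 0.1432]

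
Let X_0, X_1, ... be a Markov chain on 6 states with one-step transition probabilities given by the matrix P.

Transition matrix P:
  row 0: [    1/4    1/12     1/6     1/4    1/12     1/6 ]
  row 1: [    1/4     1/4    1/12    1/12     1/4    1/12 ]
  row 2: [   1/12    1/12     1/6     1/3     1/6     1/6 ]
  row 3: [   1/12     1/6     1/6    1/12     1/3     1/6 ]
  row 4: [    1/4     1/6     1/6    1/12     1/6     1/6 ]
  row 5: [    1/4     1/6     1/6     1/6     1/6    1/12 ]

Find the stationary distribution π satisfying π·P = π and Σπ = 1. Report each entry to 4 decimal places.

π = [0.1966, 0.1499, 0.1542, 0.1665, 0.1905, 0.1423]

Balance equations π_j = Σ_i π_i·P[i][j]:
  π_0 = 1/4·π_0 + 1/4·π_1 + 1/12·π_2 + 1/12·π_3 + 1/4·π_4 + 1/4·π_5
  π_1 = 1/12·π_0 + 1/4·π_1 + 1/12·π_2 + 1/6·π_3 + 1/6·π_4 + 1/6·π_5
  π_2 = 1/6·π_0 + 1/12·π_1 + 1/6·π_2 + 1/6·π_3 + 1/6·π_4 + 1/6·π_5
  π_3 = 1/4·π_0 + 1/12·π_1 + 1/3·π_2 + 1/12·π_3 + 1/12·π_4 + 1/6·π_5
  π_4 = 1/12·π_0 + 1/4·π_1 + 1/6·π_2 + 1/3·π_3 + 1/6·π_4 + 1/6·π_5
  normalize: π_0 + π_1 + π_2 + π_3 + π_4 + π_5 = 1
Solving the linear system gives exactly π = [24811/126229, 18926/126229, 19461/126229, 42033/252458, 48101/252458, 17964/126229].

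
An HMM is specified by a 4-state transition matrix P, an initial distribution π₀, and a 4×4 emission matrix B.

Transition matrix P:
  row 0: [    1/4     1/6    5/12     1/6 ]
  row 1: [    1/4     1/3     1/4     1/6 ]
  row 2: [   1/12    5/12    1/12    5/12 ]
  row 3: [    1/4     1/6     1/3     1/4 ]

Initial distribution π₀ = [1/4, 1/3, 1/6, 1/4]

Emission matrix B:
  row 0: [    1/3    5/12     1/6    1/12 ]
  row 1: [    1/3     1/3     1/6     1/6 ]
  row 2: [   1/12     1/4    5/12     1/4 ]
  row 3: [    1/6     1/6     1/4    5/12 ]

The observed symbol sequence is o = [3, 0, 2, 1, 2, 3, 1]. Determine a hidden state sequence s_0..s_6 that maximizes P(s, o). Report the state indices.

t=0: δ = [2.083e-02, 5.556e-02, 4.167e-02, 1.042e-01]  (obs o_0=3)
t=1: δ = [8.681e-03, 6.173e-03, 2.894e-03, 4.340e-03]  ψ = [3, 1, 3, 3]  (obs o_1=0)
t=2: δ = [3.617e-04, 3.429e-04, 1.507e-03, 3.617e-04]  ψ = [0, 1, 0, 0]  (obs o_2=2)
t=3: δ = [5.233e-05, 2.093e-04, 3.768e-05, 1.047e-04]  ψ = [2, 2, 0, 2]  (obs o_3=1)
t=4: δ = [8.721e-06, 1.163e-05, 2.180e-05, 8.721e-06]  ψ = [1, 1, 1, 1]  (obs o_4=2)
t=5: δ = [2.423e-07, 1.514e-06, 9.085e-07, 3.785e-06]  ψ = [1, 2, 0, 2]  (obs o_5=3)
t=6: δ = [3.943e-07, 2.103e-07, 3.154e-07, 1.577e-07]  ψ = [3, 3, 3, 3]  (obs o_6=1)
backtrack: best end state = 0; path = [3, 0, 2, 1, 2, 3, 0]

path = [3, 0, 2, 1, 2, 3, 0]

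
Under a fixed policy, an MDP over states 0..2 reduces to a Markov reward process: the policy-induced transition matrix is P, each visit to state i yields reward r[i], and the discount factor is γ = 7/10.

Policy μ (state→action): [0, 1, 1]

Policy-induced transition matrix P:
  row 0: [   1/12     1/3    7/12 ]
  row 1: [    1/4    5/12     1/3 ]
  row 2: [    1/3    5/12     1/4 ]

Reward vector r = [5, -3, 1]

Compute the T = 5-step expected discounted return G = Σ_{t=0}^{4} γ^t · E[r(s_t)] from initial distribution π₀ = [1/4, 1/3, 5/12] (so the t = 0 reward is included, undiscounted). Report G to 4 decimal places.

t=0: π = [0.2500, 0.3333, 0.4167], E[r] = 0.6667, γ^t·E[r] = 0.666667, running G = 0.666667
t=1: π = [0.2431, 0.3958, 0.3611], E[r] = 0.3889, γ^t·E[r] = 0.272222, running G = 0.938889
t=2: π = [0.2396, 0.3964, 0.3640], E[r] = 0.3727, γ^t·E[r] = 0.182616, running G = 1.121505
t=3: π = [0.2404, 0.3967, 0.3629], E[r] = 0.3748, γ^t·E[r] = 0.128559, running G = 1.250063
t=4: π = [0.2402, 0.3966, 0.3632], E[r] = 0.3742, γ^t·E[r] = 0.089837, running G = 1.339900

G = 1.3399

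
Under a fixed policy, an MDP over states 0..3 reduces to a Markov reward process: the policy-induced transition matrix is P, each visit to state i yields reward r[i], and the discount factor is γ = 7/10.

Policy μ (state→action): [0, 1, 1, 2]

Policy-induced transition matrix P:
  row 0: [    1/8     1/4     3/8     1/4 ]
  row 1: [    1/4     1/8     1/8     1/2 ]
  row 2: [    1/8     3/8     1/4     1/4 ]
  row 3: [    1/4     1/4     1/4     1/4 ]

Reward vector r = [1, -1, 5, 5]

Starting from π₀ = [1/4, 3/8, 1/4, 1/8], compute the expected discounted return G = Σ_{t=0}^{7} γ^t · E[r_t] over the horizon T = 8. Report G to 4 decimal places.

G = 7.6601

t=0: π = [0.2500, 0.3750, 0.2500, 0.1250], E[r] = 1.7500, γ^t·E[r] = 1.750000, running G = 1.750000
t=1: π = [0.1875, 0.2344, 0.2344, 0.3438], E[r] = 2.8438, γ^t·E[r] = 1.990625, running G = 3.740625
t=2: π = [0.1973, 0.2500, 0.2441, 0.3086], E[r] = 2.7109, γ^t·E[r] = 1.328359, running G = 5.068984
t=3: π = [0.1948, 0.2493, 0.2434, 0.3125], E[r] = 2.7251, γ^t·E[r] = 0.934708, running G = 6.003693
t=4: π = [0.1952, 0.2493, 0.2432, 0.3123], E[r] = 2.7235, γ^t·E[r] = 0.653915, running G = 6.657608
t=5: π = [0.1952, 0.2492, 0.2432, 0.3123], E[r] = 2.7238, γ^t·E[r] = 0.457783, running G = 7.115391
t=6: π = [0.1952, 0.2493, 0.2432, 0.3123], E[r] = 2.7237, γ^t·E[r] = 0.320443, running G = 7.435833
t=7: π = [0.1952, 0.2492, 0.2432, 0.3123], E[r] = 2.7237, γ^t·E[r] = 0.224310, running G = 7.660144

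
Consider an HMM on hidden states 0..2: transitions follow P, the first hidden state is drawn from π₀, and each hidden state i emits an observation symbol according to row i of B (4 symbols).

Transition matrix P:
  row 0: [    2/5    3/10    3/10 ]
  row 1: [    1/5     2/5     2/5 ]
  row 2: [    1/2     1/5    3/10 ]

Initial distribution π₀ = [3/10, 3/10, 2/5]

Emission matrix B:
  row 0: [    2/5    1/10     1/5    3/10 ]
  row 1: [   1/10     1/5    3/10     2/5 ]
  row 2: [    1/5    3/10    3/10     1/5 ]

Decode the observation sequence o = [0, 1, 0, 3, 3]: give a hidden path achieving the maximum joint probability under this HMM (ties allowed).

path = [0, 2, 0, 1, 1]

t=0: δ = [1.200e-01, 3.000e-02, 8.000e-02]  (obs o_0=0)
t=1: δ = [4.800e-03, 7.200e-03, 1.080e-02]  ψ = [0, 0, 0]  (obs o_1=1)
t=2: δ = [2.160e-03, 2.880e-04, 6.480e-04]  ψ = [2, 1, 2]  (obs o_2=0)
t=3: δ = [2.592e-04, 2.592e-04, 1.296e-04]  ψ = [0, 0, 0]  (obs o_3=3)
t=4: δ = [3.110e-05, 4.147e-05, 2.074e-05]  ψ = [0, 1, 1]  (obs o_4=3)
backtrack: best end state = 1; path = [0, 2, 0, 1, 1]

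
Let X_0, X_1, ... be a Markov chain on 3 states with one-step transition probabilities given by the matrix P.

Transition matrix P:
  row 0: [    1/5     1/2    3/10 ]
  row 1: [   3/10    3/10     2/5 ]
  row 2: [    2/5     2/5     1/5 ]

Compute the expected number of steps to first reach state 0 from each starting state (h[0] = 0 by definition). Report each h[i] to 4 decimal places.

First-step conditioning: h[0] = 0; for i ≠ 0, h[i] = 1 + Σ_k P[i][k]·h[k].
  h[1] = 1 + 3/10·h[1] + 2/5·h[2]
  h[2] = 1 + 2/5·h[1] + 1/5·h[2]
Solving the 2×2 linear system over states ≠ 0 gives exactly h = [0, 3, 11/4] (h[0] = 0 is the target).

h = [0.0000, 3.0000, 2.7500]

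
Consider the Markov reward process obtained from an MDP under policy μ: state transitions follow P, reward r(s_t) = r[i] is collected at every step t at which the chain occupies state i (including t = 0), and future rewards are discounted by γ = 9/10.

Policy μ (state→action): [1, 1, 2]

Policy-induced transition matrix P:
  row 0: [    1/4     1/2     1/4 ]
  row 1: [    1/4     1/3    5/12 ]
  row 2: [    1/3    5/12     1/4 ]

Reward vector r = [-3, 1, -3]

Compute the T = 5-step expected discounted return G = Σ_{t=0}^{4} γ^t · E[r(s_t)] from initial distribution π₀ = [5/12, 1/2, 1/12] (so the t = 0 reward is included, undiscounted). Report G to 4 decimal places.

t=0: π = [0.4167, 0.5000, 0.0833], E[r] = -1.0000, γ^t·E[r] = -1.000000, running G = -1.000000
t=1: π = [0.2569, 0.4097, 0.3333], E[r] = -1.3611, γ^t·E[r] = -1.225000, running G = -2.225000
t=2: π = [0.2778, 0.4039, 0.3183], E[r] = -1.3843, γ^t·E[r] = -1.121250, running G = -3.346250
t=3: π = [0.2765, 0.4062, 0.3173], E[r] = -1.3754, γ^t·E[r] = -1.002656, running G = -4.348906
t=4: π = [0.2764, 0.4059, 0.3177], E[r] = -1.3765, γ^t·E[r] = -0.903150, running G = -5.252056

G = -5.2521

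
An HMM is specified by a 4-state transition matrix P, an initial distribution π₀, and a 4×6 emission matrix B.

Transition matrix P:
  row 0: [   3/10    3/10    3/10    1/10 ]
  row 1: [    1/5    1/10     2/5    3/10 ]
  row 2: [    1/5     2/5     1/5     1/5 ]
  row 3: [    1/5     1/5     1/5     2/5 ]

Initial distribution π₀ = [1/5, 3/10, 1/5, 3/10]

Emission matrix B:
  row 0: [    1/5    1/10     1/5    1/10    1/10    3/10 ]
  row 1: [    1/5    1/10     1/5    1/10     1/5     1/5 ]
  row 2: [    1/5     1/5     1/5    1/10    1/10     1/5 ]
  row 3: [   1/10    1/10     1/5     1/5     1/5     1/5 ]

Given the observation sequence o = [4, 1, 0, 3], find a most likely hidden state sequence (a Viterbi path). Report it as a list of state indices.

path = [1, 2, 1, 3]

t=0: δ = [2.000e-02, 6.000e-02, 2.000e-02, 6.000e-02]  (obs o_0=4)
t=1: δ = [1.200e-03, 1.200e-03, 4.800e-03, 2.400e-03]  ψ = [1, 3, 1, 3]  (obs o_1=1)
t=2: δ = [1.920e-04, 3.840e-04, 1.920e-04, 9.600e-05]  ψ = [2, 2, 2, 2]  (obs o_2=0)
t=3: δ = [7.680e-06, 7.680e-06, 1.536e-05, 2.304e-05]  ψ = [1, 2, 1, 1]  (obs o_3=3)
backtrack: best end state = 3; path = [1, 2, 1, 3]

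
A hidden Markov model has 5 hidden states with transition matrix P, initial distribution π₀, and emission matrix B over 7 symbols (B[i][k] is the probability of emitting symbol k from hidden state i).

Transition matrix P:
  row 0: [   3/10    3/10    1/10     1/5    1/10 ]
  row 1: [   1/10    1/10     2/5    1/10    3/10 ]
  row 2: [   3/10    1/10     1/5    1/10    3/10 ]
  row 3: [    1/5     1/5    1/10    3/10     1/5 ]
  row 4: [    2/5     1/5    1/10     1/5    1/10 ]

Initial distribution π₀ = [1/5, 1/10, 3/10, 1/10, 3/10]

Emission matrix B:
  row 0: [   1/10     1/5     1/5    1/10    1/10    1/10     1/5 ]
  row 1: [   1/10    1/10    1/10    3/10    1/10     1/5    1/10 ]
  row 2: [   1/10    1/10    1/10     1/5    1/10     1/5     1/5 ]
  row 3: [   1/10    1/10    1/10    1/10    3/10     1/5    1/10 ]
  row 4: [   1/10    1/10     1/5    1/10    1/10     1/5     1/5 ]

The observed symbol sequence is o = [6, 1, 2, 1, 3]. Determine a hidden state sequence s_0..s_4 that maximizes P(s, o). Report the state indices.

path = [4, 0, 0, 0, 1]

t=0: δ = [4.000e-02, 1.000e-02, 6.000e-02, 1.000e-02, 6.000e-02]  (obs o_0=6)
t=1: δ = [4.800e-03, 1.200e-03, 1.200e-03, 1.200e-03, 1.800e-03]  ψ = [4, 0, 2, 4, 2]  (obs o_1=1)
t=2: δ = [2.880e-04, 1.440e-04, 4.800e-05, 9.600e-05, 9.600e-05]  ψ = [0, 0, 0, 0, 0]  (obs o_2=2)
t=3: δ = [1.728e-05, 8.640e-06, 5.760e-06, 5.760e-06, 4.320e-06]  ψ = [0, 0, 1, 0, 1]  (obs o_3=1)
t=4: δ = [5.184e-07, 1.555e-06, 6.912e-07, 3.456e-07, 2.592e-07]  ψ = [0, 0, 1, 0, 1]  (obs o_4=3)
backtrack: best end state = 1; path = [4, 0, 0, 0, 1]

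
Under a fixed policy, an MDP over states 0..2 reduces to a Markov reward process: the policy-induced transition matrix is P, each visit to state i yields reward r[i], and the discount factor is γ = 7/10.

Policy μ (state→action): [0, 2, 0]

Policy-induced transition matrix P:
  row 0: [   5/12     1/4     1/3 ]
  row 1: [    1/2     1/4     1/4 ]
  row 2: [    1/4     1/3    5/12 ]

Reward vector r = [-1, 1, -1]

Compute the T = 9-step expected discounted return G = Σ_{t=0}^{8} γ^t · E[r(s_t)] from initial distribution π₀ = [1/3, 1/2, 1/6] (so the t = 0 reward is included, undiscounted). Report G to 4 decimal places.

t=0: π = [0.3333, 0.5000, 0.1667], E[r] = 0.0000, γ^t·E[r] = 0.000000, running G = 0.000000
t=1: π = [0.4306, 0.2639, 0.3056], E[r] = -0.4722, γ^t·E[r] = -0.330556, running G = -0.330556
t=2: π = [0.3877, 0.2755, 0.3368], E[r] = -0.4491, γ^t·E[r] = -0.220046, running G = -0.550602
t=3: π = [0.3835, 0.2781, 0.3384], E[r] = -0.4439, γ^t·E[r] = -0.152246, running G = -0.702848
t=4: π = [0.3834, 0.2782, 0.3384], E[r] = -0.4436, γ^t·E[r] = -0.106507, running G = -0.809354
t=5: π = [0.3835, 0.2782, 0.3383], E[r] = -0.4436, γ^t·E[r] = -0.074557, running G = -0.883911
t=6: π = [0.3835, 0.2782, 0.3383], E[r] = -0.4436, γ^t·E[r] = -0.052190, running G = -0.936101
t=7: π = [0.3835, 0.2782, 0.3383], E[r] = -0.4436, γ^t·E[r] = -0.036533, running G = -0.972634
t=8: π = [0.3835, 0.2782, 0.3383], E[r] = -0.4436, γ^t·E[r] = -0.025573, running G = -0.998208

G = -0.9982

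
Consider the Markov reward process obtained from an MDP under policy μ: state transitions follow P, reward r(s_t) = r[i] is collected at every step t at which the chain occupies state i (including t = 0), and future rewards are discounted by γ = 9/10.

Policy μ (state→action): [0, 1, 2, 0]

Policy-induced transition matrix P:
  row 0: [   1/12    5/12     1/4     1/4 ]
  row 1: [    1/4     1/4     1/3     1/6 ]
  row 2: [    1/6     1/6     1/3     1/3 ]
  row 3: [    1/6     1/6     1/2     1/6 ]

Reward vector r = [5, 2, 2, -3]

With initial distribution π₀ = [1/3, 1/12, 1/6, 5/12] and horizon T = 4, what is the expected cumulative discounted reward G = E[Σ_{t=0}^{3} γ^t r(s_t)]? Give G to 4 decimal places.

G = 4.1334

t=0: π = [0.3333, 0.0833, 0.1667, 0.4167], E[r] = 0.9167, γ^t·E[r] = 0.916667, running G = 0.916667
t=1: π = [0.1458, 0.2569, 0.3750, 0.2222], E[r] = 1.3264, γ^t·E[r] = 1.193750, running G = 2.110417
t=2: π = [0.1759, 0.2245, 0.3582, 0.2413], E[r] = 1.3212, γ^t·E[r] = 1.070156, running G = 3.180573
t=3: π = [0.1707, 0.2294, 0.3589, 0.2410], E[r] = 1.3070, γ^t·E[r] = 0.952805, running G = 4.133378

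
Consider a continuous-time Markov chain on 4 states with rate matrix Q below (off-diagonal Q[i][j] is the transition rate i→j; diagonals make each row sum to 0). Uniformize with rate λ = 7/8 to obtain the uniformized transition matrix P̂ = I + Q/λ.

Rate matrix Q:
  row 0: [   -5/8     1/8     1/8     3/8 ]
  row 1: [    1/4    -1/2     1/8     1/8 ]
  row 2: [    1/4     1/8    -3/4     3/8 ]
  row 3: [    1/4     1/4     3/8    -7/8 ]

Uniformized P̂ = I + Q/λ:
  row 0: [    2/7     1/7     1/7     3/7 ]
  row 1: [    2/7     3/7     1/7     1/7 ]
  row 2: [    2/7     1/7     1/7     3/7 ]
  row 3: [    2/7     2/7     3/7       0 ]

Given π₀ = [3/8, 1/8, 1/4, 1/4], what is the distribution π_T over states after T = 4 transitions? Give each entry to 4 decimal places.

π = [0.2857, 0.2499, 0.2153, 0.2491]

t=0: π = [0.3750, 0.1250, 0.2500, 0.2500]
t=1: π = [0.2857, 0.2143, 0.2143, 0.2857]
t=2: π = [0.2857, 0.2449, 0.2245, 0.2449]
t=3: π = [0.2857, 0.2478, 0.2128, 0.2536]
t=4: π = [0.2857, 0.2499, 0.2153, 0.2491]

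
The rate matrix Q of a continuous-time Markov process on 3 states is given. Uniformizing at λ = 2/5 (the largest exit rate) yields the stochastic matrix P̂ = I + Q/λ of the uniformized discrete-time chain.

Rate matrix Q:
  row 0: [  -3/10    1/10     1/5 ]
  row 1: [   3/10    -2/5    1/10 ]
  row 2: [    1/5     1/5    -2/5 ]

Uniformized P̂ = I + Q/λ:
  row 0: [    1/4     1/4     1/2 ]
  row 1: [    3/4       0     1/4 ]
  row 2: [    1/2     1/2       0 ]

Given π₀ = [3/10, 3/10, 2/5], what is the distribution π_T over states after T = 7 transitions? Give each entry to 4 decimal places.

π = [0.4513, 0.2580, 0.2908]

t=0: π = [0.3000, 0.3000, 0.4000]
t=1: π = [0.5000, 0.2750, 0.2250]
t=2: π = [0.4438, 0.2375, 0.3188]
t=3: π = [0.4484, 0.2703, 0.2813]
t=4: π = [0.4555, 0.2527, 0.2918]
t=5: π = [0.4493, 0.2598, 0.2909]
t=6: π = [0.4526, 0.2578, 0.2896]
t=7: π = [0.4513, 0.2580, 0.2908]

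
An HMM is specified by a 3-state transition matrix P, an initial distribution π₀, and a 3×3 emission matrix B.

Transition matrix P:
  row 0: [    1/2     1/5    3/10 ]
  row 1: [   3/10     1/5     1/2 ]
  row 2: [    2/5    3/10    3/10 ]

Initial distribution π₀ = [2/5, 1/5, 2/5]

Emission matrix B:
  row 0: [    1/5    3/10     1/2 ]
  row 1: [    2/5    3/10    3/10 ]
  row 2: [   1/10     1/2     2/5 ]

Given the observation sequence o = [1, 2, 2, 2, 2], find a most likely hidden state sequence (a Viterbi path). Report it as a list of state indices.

t=0: δ = [1.200e-01, 6.000e-02, 2.000e-01]  (obs o_0=1)
t=1: δ = [4.000e-02, 1.800e-02, 2.400e-02]  ψ = [2, 2, 2]  (obs o_1=2)
t=2: δ = [1.000e-02, 2.400e-03, 4.800e-03]  ψ = [0, 0, 0]  (obs o_2=2)
t=3: δ = [2.500e-03, 6.000e-04, 1.200e-03]  ψ = [0, 0, 0]  (obs o_3=2)
t=4: δ = [6.250e-04, 1.500e-04, 3.000e-04]  ψ = [0, 0, 0]  (obs o_4=2)
backtrack: best end state = 0; path = [2, 0, 0, 0, 0]

path = [2, 0, 0, 0, 0]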